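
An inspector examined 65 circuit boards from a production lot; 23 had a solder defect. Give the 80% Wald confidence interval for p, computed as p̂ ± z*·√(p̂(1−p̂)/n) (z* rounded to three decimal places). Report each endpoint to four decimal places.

The sample proportion is 23/65 = 0.35385.
Standard error of p̂: √(0.228639/65) = √0.003517524 = 0.059309.
For 80% confidence, z* = 1.282.
Margin = 1.282·0.059309 = 0.07603.
So the interval runs from 0.2778 to 0.4299.

(0.2778, 0.4299)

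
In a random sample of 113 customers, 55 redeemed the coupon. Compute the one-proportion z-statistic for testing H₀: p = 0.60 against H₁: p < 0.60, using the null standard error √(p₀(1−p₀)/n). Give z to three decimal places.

p̂ = 55/113 = 0.48673.
SE₀ = √(0.60·0.40/113) = 0.046086.
z = (0.48673 − 0.60)/0.046086 = -0.11327/0.046086 = -2.458.

z = -2.458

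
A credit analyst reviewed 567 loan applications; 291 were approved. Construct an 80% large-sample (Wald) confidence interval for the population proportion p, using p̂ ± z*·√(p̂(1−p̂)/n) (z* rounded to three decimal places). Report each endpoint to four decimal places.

The sample proportion is 291/567 = 0.51323.
Standard error of p̂: √(0.249825/567) = √0.000440609 = 0.020991.
The 80% critical value is z* = 1.282.
Margin of error: 1.282 × 0.020991 = 0.02691.
So the interval runs from 0.4863 to 0.5401.

(0.4863, 0.5401)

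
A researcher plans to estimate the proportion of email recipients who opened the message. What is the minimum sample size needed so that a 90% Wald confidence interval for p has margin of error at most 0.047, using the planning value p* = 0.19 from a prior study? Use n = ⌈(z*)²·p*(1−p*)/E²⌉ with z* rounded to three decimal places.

n = 189

For 90% confidence, z* = 1.645.
p*(1−p*) = 0.19·0.81 = 0.1539.
Required n before rounding: 2.706025 × 0.1539 / 0.047² = 188.528.
Rounding up, n = 189.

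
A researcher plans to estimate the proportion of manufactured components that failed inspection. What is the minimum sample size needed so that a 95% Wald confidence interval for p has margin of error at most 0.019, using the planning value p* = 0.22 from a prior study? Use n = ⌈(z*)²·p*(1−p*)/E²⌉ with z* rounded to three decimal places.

z* = 1.960 at the 95% level.
p*(1−p*) = 0.22·0.78 = 0.1716.
(z*)²·p*(1−p*)/E² = 3.841600·0.1716/0.000361 = 1826.090.
⌈1826.090⌉ = 1827.

n = 1827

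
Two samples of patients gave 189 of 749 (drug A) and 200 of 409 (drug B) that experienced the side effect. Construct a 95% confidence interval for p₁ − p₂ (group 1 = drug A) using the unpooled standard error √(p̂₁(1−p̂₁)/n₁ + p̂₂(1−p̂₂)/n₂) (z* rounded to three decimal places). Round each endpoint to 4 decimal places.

(-0.2942, -0.1791)

p̂₁ = 0.25234, p̂₂ = 0.48900, so the observed difference is -0.23666.
Unpooled SE = √(p̂₁(1−p̂₁)/n₁ + p̂₂(1−p̂₂)/n₂) = √(0.000251886 + 0.000610951) = 0.029374.
For 95% confidence, z* = 1.960. Margin = 1.960·0.029374 = 0.05757.
Interval: -0.23666 ± 0.05757 → (-0.2942, -0.1791).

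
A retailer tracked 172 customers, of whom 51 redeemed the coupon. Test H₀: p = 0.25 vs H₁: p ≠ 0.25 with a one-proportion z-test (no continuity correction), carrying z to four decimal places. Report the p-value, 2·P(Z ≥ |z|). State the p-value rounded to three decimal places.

p-value = 0.159

With x = 51 successes in n = 172, p̂ = 0.29651.
Null standard error: √(0.25·0.75/172) = √0.001090116 = 0.033017.
z = (p̂ − p₀)/SE = (51/172 − 0.25)/0.033017 ≈ 1.4087.
From the standard normal, 2·P(Z ≥ |z|) = 0.159.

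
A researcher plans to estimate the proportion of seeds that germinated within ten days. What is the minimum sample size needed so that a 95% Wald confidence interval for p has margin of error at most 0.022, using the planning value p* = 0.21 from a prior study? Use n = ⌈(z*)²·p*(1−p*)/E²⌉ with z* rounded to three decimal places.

n = 1317

The 95% critical value is z* = 1.960.
p*(1−p*) = 0.1659.
(z*)²·p*(1−p*)/E² = 3.841600·0.1659/0.000484 = 1316.780.
Rounding up, n = 1317.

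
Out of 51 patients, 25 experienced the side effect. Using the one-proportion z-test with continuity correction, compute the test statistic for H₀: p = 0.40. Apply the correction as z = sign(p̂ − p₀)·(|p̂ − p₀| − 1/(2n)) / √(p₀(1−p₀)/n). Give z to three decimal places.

Sample proportion p̂ = 25/51 = 0.49020. p̂ − p₀ = 0.090196.
Continuity correction 1/(2n) = 1/102 = 0.009804.
Corrected numerator: |0.090196| − 0.009804 = 0.080392.
Under H₀, SE = √(p₀(1−p₀)/n) = √(0.40·0.60/51) = √0.004705882 = 0.068599.
z = (+)0.080392/0.068599 = 1.172.

z = 1.172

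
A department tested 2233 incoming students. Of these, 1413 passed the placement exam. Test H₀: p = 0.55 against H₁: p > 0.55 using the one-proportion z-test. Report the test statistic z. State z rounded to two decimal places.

z = 7.86

The sample proportion is 1413/2233 = 0.63278.
SE₀ = √(0.55·0.45/2233) = 0.010528.
z = (p̂ − p₀)/SE = (0.63278 − 0.55)/0.010528 = 7.86.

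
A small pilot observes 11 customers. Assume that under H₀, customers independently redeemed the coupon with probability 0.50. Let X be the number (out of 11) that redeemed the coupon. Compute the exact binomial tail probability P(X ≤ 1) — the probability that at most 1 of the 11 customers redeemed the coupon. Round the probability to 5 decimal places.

X is binomial with n = 11 and p = 0.50.
P(X ≤ 1) = C(11,0)·0.50^0·0.50^11 + C(11,1)·0.50^1·0.50^10.
= 0.000488 + 0.005371 = 0.00586.

P = 0.00586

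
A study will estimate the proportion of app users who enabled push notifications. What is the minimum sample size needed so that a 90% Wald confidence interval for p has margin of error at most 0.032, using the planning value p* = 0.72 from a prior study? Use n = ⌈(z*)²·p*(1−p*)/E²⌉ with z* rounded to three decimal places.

n = 533

z* = 1.645 at the 90% level.
p*(1−p*) = 0.72·0.28 = 0.2016.
(z*)²·p*(1−p*)/E² = 2.706025·0.2016/0.001024 = 532.749.
⌈532.749⌉ = 533.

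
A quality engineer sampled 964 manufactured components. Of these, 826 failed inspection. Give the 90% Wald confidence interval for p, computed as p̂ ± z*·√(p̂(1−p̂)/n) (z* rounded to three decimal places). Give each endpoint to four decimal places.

(0.8383, 0.8754)

With x = 826 successes in n = 964, p̂ = 0.85685.
SE(p̂) = √(0.85685·0.14315/964) = 0.011280.
The 90% critical value is z* = 1.645.
Margin of error: 1.645 × 0.011280 = 0.01856.
So the interval runs from 0.8383 to 0.8754.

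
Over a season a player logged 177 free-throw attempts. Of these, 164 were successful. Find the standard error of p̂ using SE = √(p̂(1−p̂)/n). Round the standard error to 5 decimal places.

SE = 0.01961

Sample proportion p̂ = 164/177 = 0.92655.
p̂(1−p̂) = 0.92655·0.07345 = 0.068055.
SE = √(0.068055/177) = √0.000384492 = 0.01961.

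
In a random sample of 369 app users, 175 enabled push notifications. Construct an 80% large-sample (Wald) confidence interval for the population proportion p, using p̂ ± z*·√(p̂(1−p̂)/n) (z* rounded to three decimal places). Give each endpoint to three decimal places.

(0.441, 0.508)

Sample proportion p̂ = 175/369 = 0.47425.
SE = √(p̂(1−p̂)/n) = √(0.249337/369) = 0.025994.
The 80% critical value is z* = 1.282.
Margin of error: 1.282 × 0.025994 = 0.03332.
Interval: 0.47425 ± 0.03332 → (0.441, 0.508).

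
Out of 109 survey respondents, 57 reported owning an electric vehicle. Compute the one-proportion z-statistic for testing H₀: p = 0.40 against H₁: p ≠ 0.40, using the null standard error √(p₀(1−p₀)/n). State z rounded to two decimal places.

z = 2.62

p̂ = 57/109 = 0.52294.
SE₀ = √(0.40·0.60/109) = 0.046924.
Test statistic: z = 0.12294/0.046924 = 2.62.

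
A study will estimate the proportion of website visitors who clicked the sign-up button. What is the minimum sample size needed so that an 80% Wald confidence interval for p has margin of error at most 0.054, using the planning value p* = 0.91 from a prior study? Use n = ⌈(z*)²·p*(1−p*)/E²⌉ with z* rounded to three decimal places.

n = 47

z* = 1.282 at the 80% level.
p*(1−p*) = 0.0819.
(z*)²·p*(1−p*)/E² = 1.643524·0.0819/0.002916 = 46.161.
Rounding up, n = 47.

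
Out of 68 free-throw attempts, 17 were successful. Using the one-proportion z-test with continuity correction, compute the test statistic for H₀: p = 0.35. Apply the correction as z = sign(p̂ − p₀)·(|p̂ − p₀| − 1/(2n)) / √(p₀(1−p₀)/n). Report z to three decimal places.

With x = 17 successes in n = 68, p̂ = 0.25000. p̂ − p₀ = -0.100000.
Continuity correction 1/(2n) = 1/136 = 0.007353.
Corrected numerator: |-0.100000| − 0.007353 = 0.092647.
SE₀ = √(0.35·0.65/68) = 0.057841.
z = −0.092647/0.057841 = -1.602.

z = -1.602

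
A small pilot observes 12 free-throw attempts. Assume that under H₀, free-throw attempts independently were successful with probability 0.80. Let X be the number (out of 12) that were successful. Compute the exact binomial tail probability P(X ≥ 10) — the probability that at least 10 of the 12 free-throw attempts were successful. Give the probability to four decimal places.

P = 0.5583

X is binomial with n = 12 and p = 0.80.
P(X ≥ 10) = C(12,10)·0.80^10·0.20^2 + C(12,11)·0.80^11·0.20^1 + C(12,12)·0.80^12·0.20^0.
= 0.283468 + 0.206158 + 0.068719 = 0.5583.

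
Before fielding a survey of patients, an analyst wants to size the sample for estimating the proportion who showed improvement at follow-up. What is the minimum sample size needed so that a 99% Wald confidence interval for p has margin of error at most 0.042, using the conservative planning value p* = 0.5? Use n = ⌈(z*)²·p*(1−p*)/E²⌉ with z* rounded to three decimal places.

For 99% confidence, z* = 2.576.
p*(1−p*) = 0.2500.
Required n before rounding: 6.635776 × 0.2500 / 0.042² = 940.444.
⌈940.444⌉ = 941.

n = 941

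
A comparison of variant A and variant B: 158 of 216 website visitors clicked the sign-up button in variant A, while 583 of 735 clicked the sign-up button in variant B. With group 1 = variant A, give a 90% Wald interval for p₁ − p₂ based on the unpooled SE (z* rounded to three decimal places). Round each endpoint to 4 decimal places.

p̂₁ = 0.73148, p̂₂ = 0.79320, so the observed difference is -0.06172.
SE = √(0.000909335 + 0.000223177) = √0.001132512 = 0.033653.
The 90% critical value is z* = 1.645. Margin = 1.645·0.033653 = 0.05536.
Interval: -0.06172 ± 0.05536 → (-0.1171, -0.0064).

(-0.1171, -0.0064)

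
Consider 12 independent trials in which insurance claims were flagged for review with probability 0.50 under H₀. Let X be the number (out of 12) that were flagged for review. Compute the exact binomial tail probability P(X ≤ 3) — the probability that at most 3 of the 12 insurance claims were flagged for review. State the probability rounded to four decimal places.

X ~ Binomial(n=12, p=0.50).
P(X ≤ 3) = C(12,0)·0.50^0·0.50^12 + C(12,1)·0.50^1·0.50^11 + C(12,2)·0.50^2·0.50^10 + C(12,3)·0.50^3·0.50^9.
= 0.000244 + 0.002930 + 0.016113 + 0.053711 = 0.0730.

P = 0.0730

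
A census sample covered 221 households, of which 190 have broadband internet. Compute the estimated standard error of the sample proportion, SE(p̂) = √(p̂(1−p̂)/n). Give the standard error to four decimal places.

The sample proportion is 190/221 = 0.85973.
p̂(1−p̂) = 0.120594.
SE = √(0.120594/221) = 0.0234.

SE = 0.0234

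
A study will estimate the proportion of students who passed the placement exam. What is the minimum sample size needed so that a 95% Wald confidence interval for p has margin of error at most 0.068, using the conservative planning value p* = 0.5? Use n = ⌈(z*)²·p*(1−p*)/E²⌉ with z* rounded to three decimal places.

z* = 1.960 at the 95% level.
p*(1−p*) = 0.2500.
Required n before rounding: 3.841600 × 0.2500 / 0.068² = 207.699.
Rounding up, n = 208.

n = 208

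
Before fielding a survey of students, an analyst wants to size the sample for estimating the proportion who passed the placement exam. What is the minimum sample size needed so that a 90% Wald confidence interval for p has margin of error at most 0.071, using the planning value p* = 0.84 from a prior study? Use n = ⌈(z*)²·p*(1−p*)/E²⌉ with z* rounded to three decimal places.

For 90% confidence, z* = 1.645.
p*(1−p*) = 0.1344.
Required n before rounding: 2.706025 × 0.1344 / 0.071² = 72.146.
⌈72.146⌉ = 73.

n = 73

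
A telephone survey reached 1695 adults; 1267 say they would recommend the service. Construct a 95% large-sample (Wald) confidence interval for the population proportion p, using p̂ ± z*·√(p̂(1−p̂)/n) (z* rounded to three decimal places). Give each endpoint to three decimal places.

(0.727, 0.768)

With x = 1267 successes in n = 1695, p̂ = 0.74749.
Standard error of p̂: √(0.188747/1695) = √0.000111355 = 0.010553.
z* = 1.960 at the 95% level.
Margin = 1.960·0.010553 = 0.02068.
So the interval runs from 0.727 to 0.768.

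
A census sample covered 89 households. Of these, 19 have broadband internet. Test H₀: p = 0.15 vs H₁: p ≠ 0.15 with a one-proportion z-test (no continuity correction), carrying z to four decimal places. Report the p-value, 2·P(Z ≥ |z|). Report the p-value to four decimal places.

The sample proportion is 19/89 = 0.21348.
Under H₀, SE = √(p₀(1−p₀)/n) = √(0.15·0.85/89) = √0.001432584 = 0.037849.
z = (p̂ − p₀)/SE = (19/89 − 0.15)/0.037849 ≈ 1.6773.
p-value = 2·P(Z ≥ |z|) with z = 1.6773 → 0.0935.

p-value = 0.0935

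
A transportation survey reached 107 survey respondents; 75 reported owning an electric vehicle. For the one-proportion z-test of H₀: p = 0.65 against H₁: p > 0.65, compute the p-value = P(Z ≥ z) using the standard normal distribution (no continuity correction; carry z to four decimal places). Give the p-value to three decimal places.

The sample proportion is 75/107 = 0.70093.
Null standard error: √(0.65·0.35/107) = √0.002126168 = 0.046110.
Test statistic (full precision, shown to 4 dp): z = (75/107 − 0.65)/SE₀ ≈ 1.1046.
From the standard normal, P(Z ≥ z) = 0.135.

p-value = 0.135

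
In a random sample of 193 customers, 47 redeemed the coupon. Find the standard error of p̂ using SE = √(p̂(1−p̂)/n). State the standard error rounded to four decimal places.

SE = 0.0309

Sample proportion p̂ = 47/193 = 0.24352.
p̂(1−p̂) = 0.184218.
SE = √(0.184218/193) = √0.000954497 = 0.0309.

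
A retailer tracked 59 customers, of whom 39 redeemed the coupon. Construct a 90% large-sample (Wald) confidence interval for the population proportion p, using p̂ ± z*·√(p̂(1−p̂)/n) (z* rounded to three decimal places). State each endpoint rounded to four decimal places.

(0.5596, 0.7624)

With x = 39 successes in n = 59, p̂ = 0.66102.
Standard error of p̂: √(0.224074/59) = √0.003797857 = 0.061627.
z* = 1.645 at the 90% level.
Margin of error: 1.645 × 0.061627 = 0.10138.
So the interval runs from 0.5596 to 0.7624.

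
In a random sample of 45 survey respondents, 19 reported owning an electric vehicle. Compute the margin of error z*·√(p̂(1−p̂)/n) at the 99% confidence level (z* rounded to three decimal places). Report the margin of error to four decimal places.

Sample proportion p̂ = 19/45 = 0.42222.
SE = √(p̂(1−p̂)/n) = √(0.243951/45) = 0.073628.
The 99% critical value is z* = 2.576.
So ME = 0.1897.

ME = 0.1897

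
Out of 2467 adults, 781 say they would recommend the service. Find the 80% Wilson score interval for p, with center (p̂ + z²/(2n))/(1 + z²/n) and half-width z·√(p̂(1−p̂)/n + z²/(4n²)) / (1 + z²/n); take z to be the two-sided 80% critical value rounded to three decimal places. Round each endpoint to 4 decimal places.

(0.3047, 0.3287)

Here p̂ = 781/2467 = 0.31658 and z = 1.282 (z² = 1.643524).
Denominator 1 + z²/n = 1 + 1.643524/2467 = 1.000666.
Center = (0.31658 + 0.000333)/1.000666 = 0.31670.
Radicand: p̂(1−p̂)/n + z²/(4n²) = 0.000087700 + 0.000000068 = 0.000087768.
Half-width = z·√(radicand)/denom = 1.282·0.009368/1.000666 = 0.01200.
So the interval runs from 0.3047 to 0.3287.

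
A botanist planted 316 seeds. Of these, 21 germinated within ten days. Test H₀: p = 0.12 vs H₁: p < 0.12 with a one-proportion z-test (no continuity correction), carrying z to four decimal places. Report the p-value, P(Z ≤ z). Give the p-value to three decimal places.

The sample proportion is 21/316 = 0.06646.
SE₀ = √(0.12·0.88/316) = 0.018281.
Test statistic (full precision, shown to 4 dp): z = (21/316 − 0.12)/SE₀ ≈ -2.9290.
p-value = P(Z ≤ z) with z = -2.9290 → 0.002.

p-value = 0.002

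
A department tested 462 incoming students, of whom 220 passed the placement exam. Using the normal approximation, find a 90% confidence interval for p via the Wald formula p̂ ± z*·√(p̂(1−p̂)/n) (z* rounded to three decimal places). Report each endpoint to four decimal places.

(0.4380, 0.5144)

p̂ = 220/462 = 0.47619.
SE(p̂) = √(0.47619·0.52381/462) = 0.023236.
For 90% confidence, z* = 1.645.
Margin = 1.645·0.023236 = 0.03822.
So the interval runs from 0.4380 to 0.5144.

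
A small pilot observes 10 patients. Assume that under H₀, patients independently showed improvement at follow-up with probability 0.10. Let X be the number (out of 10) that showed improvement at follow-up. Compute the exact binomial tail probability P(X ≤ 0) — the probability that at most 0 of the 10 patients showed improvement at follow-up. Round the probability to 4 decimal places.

X is binomial with n = 10 and p = 0.10.
P(X ≤ 0) = C(10,0)·0.10^0·0.90^10.
= 0.348678 = 0.3487.

P = 0.3487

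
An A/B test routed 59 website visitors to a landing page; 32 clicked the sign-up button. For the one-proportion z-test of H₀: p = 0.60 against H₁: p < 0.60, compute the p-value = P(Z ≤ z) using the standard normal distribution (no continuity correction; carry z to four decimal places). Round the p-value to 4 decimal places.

Sample proportion p̂ = 32/59 = 0.54237.
Null standard error: √(0.60·0.40/59) = √0.004067797 = 0.063779.
z = (p̂ − p₀)/SE = (32/59 − 0.60)/0.063779 ≈ -0.9035.
p-value = P(Z ≤ z) with z = -0.9035 → 0.1831.

p-value = 0.1831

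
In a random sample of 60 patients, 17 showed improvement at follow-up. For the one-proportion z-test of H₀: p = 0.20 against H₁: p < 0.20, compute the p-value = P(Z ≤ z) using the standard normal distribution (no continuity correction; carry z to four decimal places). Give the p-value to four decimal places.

p̂ = 17/60 = 0.28333.
Under H₀, SE = √(p₀(1−p₀)/n) = √(0.20·0.80/60) = √0.002666667 = 0.051640.
Test statistic (full precision, shown to 4 dp): z = (17/60 − 0.20)/SE₀ ≈ 1.6137.
p-value = P(Z ≤ z) with z = 1.6137 → 0.9467.

p-value = 0.9467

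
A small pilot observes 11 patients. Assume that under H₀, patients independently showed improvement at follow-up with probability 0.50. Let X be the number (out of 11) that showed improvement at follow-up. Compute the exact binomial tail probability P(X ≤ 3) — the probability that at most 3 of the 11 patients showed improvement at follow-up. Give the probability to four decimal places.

X ~ Binomial(n=11, p=0.50).
P(X ≤ 3) = C(11,0)·0.50^0·0.50^11 + C(11,1)·0.50^1·0.50^10 + C(11,2)·0.50^2·0.50^9 + C(11,3)·0.50^3·0.50^8.
= 0.000488 + 0.005371 + 0.026855 + 0.080566 = 0.1133.

P = 0.1133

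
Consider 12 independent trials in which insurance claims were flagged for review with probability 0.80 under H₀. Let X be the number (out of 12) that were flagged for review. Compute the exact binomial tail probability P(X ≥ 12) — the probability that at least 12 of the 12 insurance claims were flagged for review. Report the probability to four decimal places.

P = 0.0687

X ~ Binomial(n=12, p=0.80).
P(X ≥ 12) = C(12,12)·0.80^12·0.20^0.
= 0.068719 = 0.0687.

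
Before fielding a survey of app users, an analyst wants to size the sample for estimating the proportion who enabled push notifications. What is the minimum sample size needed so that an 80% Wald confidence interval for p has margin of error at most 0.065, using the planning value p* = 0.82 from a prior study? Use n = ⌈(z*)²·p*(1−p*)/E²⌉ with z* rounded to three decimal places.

For 80% confidence, z* = 1.282.
p*(1−p*) = 0.1476.
(z*)²·p*(1−p*)/E² = 1.643524·0.1476/0.004225 = 57.416.
⌈57.416⌉ = 58.

n = 58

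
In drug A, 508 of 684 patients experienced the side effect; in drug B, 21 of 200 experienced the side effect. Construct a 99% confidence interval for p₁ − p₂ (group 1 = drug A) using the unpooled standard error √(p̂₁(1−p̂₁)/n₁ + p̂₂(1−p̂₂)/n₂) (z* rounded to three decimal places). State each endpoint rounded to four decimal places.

(0.5672, 0.7082)

p̂₁ = 0.74269, p̂₂ = 0.10500, so the observed difference is 0.63769.
Unpooled SE = √(p̂₁(1−p̂₁)/n₁ + p̂₂(1−p̂₂)/n₂) = √(0.000279388 + 0.000469875) = 0.027373.
The 99% critical value is z* = 2.576. Margin of error = 0.07051.
So the interval runs from 0.5672 to 0.7082.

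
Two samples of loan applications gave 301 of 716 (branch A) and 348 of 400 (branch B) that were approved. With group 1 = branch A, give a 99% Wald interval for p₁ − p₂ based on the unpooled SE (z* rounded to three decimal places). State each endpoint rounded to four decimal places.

(-0.5139, -0.3853)

p̂₁ = 0.42039, p̂₂ = 0.87000, so the observed difference is -0.44961.
SE = √(0.000340311 + 0.000282750) = √0.000623061 = 0.024961.
z* = 2.576 at the 99% level. Margin = 2.576·0.024961 = 0.06430.
Interval: -0.44961 ± 0.06430 → (-0.5139, -0.3853).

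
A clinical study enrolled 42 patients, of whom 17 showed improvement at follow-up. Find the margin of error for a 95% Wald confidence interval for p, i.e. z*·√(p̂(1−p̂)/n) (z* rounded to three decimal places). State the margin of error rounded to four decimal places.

ME = 0.1484

p̂ = 17/42 = 0.40476.
SE(p̂) = √(0.40476·0.59524/42) = 0.075739.
The 95% critical value is z* = 1.960.
So ME = 0.1484.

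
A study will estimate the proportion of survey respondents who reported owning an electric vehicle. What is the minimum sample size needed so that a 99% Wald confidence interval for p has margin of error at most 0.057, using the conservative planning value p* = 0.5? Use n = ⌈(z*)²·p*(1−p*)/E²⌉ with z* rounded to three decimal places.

The 99% critical value is z* = 2.576.
p*(1−p*) = 0.2500.
Required n before rounding: 6.635776 × 0.2500 / 0.057² = 510.601.
⌈510.601⌉ = 511.

n = 511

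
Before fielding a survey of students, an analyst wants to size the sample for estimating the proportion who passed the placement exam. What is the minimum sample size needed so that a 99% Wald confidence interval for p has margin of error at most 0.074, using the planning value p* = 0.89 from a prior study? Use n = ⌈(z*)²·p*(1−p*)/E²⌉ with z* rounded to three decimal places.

The 99% critical value is z* = 2.576.
p*(1−p*) = 0.0979.
(z*)²·p*(1−p*)/E² = 6.635776·0.0979/0.005476 = 118.634.
⌈118.634⌉ = 119.

n = 119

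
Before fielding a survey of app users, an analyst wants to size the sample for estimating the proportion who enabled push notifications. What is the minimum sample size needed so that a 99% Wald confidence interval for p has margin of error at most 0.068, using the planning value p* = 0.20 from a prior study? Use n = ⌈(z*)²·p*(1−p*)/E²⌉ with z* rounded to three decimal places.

For 99% confidence, z* = 2.576.
p*(1−p*) = 0.1600.
Required n before rounding: 6.635776 × 0.1600 / 0.068² = 229.612.
Rounding up, n = 230.

n = 230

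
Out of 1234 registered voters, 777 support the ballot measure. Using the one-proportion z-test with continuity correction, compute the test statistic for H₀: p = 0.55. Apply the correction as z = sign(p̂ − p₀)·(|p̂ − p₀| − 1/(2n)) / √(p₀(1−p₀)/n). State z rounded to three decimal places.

The sample proportion is 777/1234 = 0.62966. p̂ − p₀ = 0.079660.
Continuity correction 1/(2n) = 1/2468 = 0.000405.
Corrected numerator: |0.079660| − 0.000405 = 0.079255.
SE₀ = √(0.55·0.45/1234) = 0.014162.
z = (+)0.079255/0.014162 = 5.596.

z = 5.596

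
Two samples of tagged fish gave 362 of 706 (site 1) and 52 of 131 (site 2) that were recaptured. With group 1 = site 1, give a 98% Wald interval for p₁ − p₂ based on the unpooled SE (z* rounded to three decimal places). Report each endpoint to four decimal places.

(0.0072, 0.2244)

p̂₁ = 0.51275, p̂₂ = 0.39695, so the observed difference is 0.11580.
SE = √(0.000353877 + 0.001827328) = √0.002181205 = 0.046703.
The 98% critical value is z* = 2.326. Margin = 2.326·0.046703 = 0.10863.
So the interval runs from 0.0072 to 0.2244.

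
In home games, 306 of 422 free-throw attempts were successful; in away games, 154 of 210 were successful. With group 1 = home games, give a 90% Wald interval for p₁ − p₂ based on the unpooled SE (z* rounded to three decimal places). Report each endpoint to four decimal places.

p̂₁ = 306/422 = 0.72512, p̂₂ = 154/210 = 0.73333; p̂₁ − p̂₂ = -0.00821.
SE = √(0.000472326 + 0.000931217) = √0.001403543 = 0.037464.
For 90% confidence, z* = 1.645. Margin = 1.645·0.037464 = 0.06163.
So the interval runs from -0.0698 to 0.0534.

(-0.0698, 0.0534)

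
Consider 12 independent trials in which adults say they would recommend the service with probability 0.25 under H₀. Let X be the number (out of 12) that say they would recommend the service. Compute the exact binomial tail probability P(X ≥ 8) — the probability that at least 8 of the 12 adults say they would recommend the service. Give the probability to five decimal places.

X ~ Binomial(n=12, p=0.25).
P(X ≥ 8) = Σ_{j=8}^{12} C(12,j)·0.25^j·0.75^{12−j}.
= 0.002390 + 0.000354 + 0.000035 + 0.000002 + 0.000000 = 0.00278.

P = 0.00278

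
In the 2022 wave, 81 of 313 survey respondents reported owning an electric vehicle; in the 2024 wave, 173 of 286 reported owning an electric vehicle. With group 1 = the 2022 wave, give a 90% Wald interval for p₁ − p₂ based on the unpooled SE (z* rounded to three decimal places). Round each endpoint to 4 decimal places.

(-0.4087, -0.2835)

p̂₁ = 0.25879, p̂₂ = 0.60490, so the observed difference is -0.34611.
Unpooled SE = √(p̂₁(1−p̂₁)/n₁ + p̂₂(1−p̂₂)/n₂) = √(0.000612830 + 0.000835654) = 0.038059.
For 90% confidence, z* = 1.645. Margin of error = 0.06261.
So the interval runs from -0.4087 to -0.2835.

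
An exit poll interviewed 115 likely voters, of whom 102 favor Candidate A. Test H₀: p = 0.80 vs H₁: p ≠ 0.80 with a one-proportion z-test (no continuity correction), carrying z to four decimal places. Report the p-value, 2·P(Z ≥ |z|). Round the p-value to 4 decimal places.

p-value = 0.0197

Sample proportion p̂ = 102/115 = 0.88696.
Under H₀, SE = √(p₀(1−p₀)/n) = √(0.80·0.20/115) = √0.001391304 = 0.037300.
z = (p̂ − p₀)/SE = (102/115 − 0.80)/0.037300 ≈ 2.3313.
From the standard normal, 2·P(Z ≥ |z|) = 0.0197.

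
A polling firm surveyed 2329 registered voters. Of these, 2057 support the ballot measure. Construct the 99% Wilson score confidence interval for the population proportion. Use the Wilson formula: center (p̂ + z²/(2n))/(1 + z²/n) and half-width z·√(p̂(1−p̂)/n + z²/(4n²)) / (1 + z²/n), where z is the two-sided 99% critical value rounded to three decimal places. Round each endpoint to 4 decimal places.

(0.8650, 0.8993)

p̂ = 2057/2329 = 0.88321; z = 2.576, so z² = 6.635776.
1 + z²/n = 1.002849.
Center = (0.88321 + 0.001425)/1.002849 = 0.88212.
Radicand: p̂(1−p̂)/n + z²/(4n²) = 0.000044289 + 0.000000306 = 0.000044595.
Half-width = 2.576·√0.000044595/1.002849 = 0.01715.
CI: 0.88212 ± 0.01715 = (0.8650, 0.8993).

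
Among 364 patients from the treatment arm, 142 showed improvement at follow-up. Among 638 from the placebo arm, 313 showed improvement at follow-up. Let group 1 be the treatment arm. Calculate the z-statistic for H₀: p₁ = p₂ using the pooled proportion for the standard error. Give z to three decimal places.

z = -3.073

Sample proportions: p̂₁ = 142/364 = 0.39011 and p̂₂ = 313/638 = 0.49060.
Pooling: p̂ = 455/1002 = 0.45409.
SE = √[p̂(1−p̂)(1/n₁+1/n₂)] = √[0.45409·0.54591·(1/364+1/638)] ≈ 0.032704.
z = (p̂₁ − p̂₂)/SE = (0.39011 − 0.49060)/0.032704 = -0.10049/0.032704 = -3.073.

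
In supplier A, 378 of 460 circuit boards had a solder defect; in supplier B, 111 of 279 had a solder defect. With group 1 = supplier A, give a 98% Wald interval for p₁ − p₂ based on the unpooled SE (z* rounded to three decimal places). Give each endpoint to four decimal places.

(0.3441, 0.5037)

p̂₁ = 0.82174, p̂₂ = 0.39785, so the observed difference is 0.42389.
Unpooled SE = √(p̂₁(1−p̂₁)/n₁ + p̂₂(1−p̂₂)/n₂) = √(0.000318443 + 0.000858657) = 0.034309.
z* = 2.326 at the 98% level. Margin = 2.326·0.034309 = 0.07980.
CI: 0.42389 ± 0.07980 = (0.3441, 0.5037).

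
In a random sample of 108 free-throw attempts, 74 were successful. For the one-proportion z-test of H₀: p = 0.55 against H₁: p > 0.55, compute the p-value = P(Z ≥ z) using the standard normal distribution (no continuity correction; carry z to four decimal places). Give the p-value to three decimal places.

p-value = 0.002

With x = 74 successes in n = 108, p̂ = 0.68519.
Under H₀, SE = √(p₀(1−p₀)/n) = √(0.55·0.45/108) = √0.002291667 = 0.047871.
Test statistic (full precision, shown to 4 dp): z = (74/108 − 0.55)/SE₀ ≈ 2.8239.
p-value = P(Z ≥ z) with z = 2.8239 → 0.002.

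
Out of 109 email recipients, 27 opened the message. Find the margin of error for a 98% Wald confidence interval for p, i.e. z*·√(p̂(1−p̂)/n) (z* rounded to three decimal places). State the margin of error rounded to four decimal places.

ME = 0.0962

With x = 27 successes in n = 109, p̂ = 0.24771.
Standard error of p̂: √(0.186348/109) = √0.001709614 = 0.041347.
For 98% confidence, z* = 2.326.
Margin of error = z*·SE = 2.326 × 0.041347 = 0.0962.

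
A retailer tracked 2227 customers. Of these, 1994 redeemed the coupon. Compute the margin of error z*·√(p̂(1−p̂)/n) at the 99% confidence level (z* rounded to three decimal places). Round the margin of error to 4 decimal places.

Sample proportion p̂ = 1994/2227 = 0.89537.
SE = √(p̂(1−p̂)/n) = √(0.093679/2227) = 0.006486.
For 99% confidence, z* = 2.576.
So ME = 0.0167.

ME = 0.0167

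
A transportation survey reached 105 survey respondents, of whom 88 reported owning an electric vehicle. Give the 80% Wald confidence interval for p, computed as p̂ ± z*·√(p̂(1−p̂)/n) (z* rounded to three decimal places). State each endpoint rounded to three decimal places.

p̂ = 88/105 = 0.83810.
Standard error of p̂: √(0.135692/105) = √0.001292301 = 0.035949.
z* = 1.282 at the 80% level.
Margin of error: 1.282 × 0.035949 = 0.04609.
Interval: 0.83810 ± 0.04609 → (0.792, 0.884).

(0.792, 0.884)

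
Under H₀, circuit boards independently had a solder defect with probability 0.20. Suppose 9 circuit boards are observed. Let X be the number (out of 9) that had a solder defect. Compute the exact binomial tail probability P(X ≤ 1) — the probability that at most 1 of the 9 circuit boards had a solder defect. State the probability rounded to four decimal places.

P = 0.4362

X is binomial with n = 9 and p = 0.20.
P(X ≤ 1) = C(9,0)·0.20^0·0.80^9 + C(9,1)·0.20^1·0.80^8.
= 0.134218 + 0.301990 = 0.4362.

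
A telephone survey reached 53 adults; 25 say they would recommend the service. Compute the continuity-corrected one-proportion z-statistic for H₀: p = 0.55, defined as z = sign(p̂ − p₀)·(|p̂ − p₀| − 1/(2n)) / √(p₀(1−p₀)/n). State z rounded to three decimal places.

z = -1.008

With x = 25 successes in n = 53, p̂ = 0.47170. p̂ − p₀ = -0.078302.
Continuity correction 1/(2n) = 1/106 = 0.009434.
Corrected numerator: |-0.078302| − 0.009434 = 0.068868.
SE₀ = √(0.55·0.45/53) = 0.068336.
z = (−)0.068868/0.068336 = -1.008.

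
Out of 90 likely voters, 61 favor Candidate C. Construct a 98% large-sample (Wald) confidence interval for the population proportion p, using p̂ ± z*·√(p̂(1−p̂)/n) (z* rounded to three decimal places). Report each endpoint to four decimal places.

(0.5632, 0.7924)

With x = 61 successes in n = 90, p̂ = 0.67778.
SE(p̂) = √(0.67778·0.32222/90) = 0.049261.
For 98% confidence, z* = 2.326.
Margin = 2.326·0.049261 = 0.11458.
Interval: 0.67778 ± 0.11458 → (0.5632, 0.7924).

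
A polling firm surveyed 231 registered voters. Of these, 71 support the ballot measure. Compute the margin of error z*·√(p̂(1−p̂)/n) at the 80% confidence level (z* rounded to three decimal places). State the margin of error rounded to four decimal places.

The sample proportion is 71/231 = 0.30736.
SE = √(p̂(1−p̂)/n) = √(0.212890/231) = 0.030358.
The 80% critical value is z* = 1.282.
So ME = 0.0389.

ME = 0.0389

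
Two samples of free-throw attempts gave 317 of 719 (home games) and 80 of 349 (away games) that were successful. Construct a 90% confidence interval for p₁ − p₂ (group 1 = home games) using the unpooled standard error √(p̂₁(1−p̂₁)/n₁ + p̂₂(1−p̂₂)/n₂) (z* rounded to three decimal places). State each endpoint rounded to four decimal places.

(0.1637, 0.2596)

p̂₁ = 317/719 = 0.44089, p̂₂ = 80/349 = 0.22923; p̂₁ − p̂₂ = 0.21166.
SE = √(0.000342846 + 0.000506251) = √0.000849097 = 0.029139.
z* = 1.645 at the 90% level. Margin of error = 0.04793.
So the interval runs from 0.1637 to 0.2596.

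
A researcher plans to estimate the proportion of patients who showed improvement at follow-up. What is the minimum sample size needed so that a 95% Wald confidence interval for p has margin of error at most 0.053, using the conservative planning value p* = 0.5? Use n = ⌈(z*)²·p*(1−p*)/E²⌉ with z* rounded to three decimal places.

For 95% confidence, z* = 1.960.
p*(1−p*) = 0.2500.
(z*)²·p*(1−p*)/E² = 3.841600·0.2500/0.002809 = 341.901.
Rounding up, n = 342.

n = 342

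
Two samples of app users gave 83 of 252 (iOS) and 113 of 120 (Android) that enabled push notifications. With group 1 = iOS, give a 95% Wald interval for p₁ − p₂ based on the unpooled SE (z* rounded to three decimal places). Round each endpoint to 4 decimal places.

(-0.6839, -0.5407)

p̂₁ = 0.32937, p̂₂ = 0.94167, so the observed difference is -0.61230.
Unpooled SE = √(p̂₁(1−p̂₁)/n₁ + p̂₂(1−p̂₂)/n₂) = √(0.000876523 + 0.000457755) = 0.036528.
z* = 1.960 at the 95% level. Margin of error = 0.07159.
So the interval runs from -0.6839 to -0.5407.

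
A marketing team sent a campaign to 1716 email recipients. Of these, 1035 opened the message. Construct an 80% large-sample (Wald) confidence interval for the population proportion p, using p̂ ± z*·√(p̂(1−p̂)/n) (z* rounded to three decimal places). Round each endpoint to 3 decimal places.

p̂ = 1035/1716 = 0.60315.
SE = √(p̂(1−p̂)/n) = √(0.239361/1716) = 0.011810.
For 80% confidence, z* = 1.282.
Margin = 1.282·0.011810 = 0.01514.
CI: 0.60315 ± 0.01514 = (0.588, 0.618).

(0.588, 0.618)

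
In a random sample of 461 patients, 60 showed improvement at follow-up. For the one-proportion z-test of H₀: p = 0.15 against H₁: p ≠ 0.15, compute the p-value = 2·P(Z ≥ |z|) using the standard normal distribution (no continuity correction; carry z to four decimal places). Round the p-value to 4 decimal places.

The sample proportion is 60/461 = 0.13015.
Null standard error: √(0.15·0.85/461) = √0.000276573 = 0.016630.
Test statistic (full precision, shown to 4 dp): z = (60/461 − 0.15)/SE₀ ≈ -1.1935.
p-value = 2·P(Z ≥ |z|) with z = -1.1935 → 0.2327.

p-value = 0.2327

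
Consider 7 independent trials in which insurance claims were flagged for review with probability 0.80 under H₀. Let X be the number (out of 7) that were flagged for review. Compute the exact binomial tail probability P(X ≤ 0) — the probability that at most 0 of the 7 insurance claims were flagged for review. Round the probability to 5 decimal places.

P = 0.00001

X ~ Binomial(n=7, p=0.80).
P(X ≤ 0) = C(7,0)·0.80^0·0.20^7.
= 0.000013 = 0.00001.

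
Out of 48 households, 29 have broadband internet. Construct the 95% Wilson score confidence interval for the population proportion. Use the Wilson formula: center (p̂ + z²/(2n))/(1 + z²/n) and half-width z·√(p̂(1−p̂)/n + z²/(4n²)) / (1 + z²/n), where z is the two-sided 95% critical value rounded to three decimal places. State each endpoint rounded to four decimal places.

Here p̂ = 29/48 = 0.60417 and z = 1.960 (z² = 3.841600).
1 + z²/n = 1.080033.
Center = (0.60417 + 0.040017)/1.080033 = 0.59645.
Radicand: p̂(1−p̂)/n + z²/(4n²) = 0.004982277 + 0.000416840 = 0.005399117.
Half-width = 1.960·√0.005399117/1.080033 = 0.13335.
CI: 0.59645 ± 0.13335 = (0.4631, 0.7298).

(0.4631, 0.7298)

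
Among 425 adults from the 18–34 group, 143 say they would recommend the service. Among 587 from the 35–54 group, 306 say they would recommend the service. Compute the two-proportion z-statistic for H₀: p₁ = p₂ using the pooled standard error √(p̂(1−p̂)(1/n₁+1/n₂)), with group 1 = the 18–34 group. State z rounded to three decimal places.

z = -5.841

Sample proportions: p̂₁ = 143/425 = 0.33647 and p̂₂ = 306/587 = 0.52129.
Pooling: p̂ = 449/1012 = 0.44368.
SE = √[p̂(1−p̂)(1/n₁+1/n₂)] = √[0.44368·0.55632·(1/425+1/587)] ≈ 0.031643.
z = (p̂₁ − p̂₂)/SE = (0.33647 − 0.52129)/0.031643 = -0.18482/0.031643 = -5.841.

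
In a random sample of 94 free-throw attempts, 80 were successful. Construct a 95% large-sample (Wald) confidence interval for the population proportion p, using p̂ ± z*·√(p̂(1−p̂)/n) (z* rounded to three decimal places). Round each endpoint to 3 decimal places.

Sample proportion p̂ = 80/94 = 0.85106.
SE(p̂) = √(0.85106·0.14894/94) = 0.036721.
The 95% critical value is z* = 1.960.
Margin = 1.960·0.036721 = 0.07197.
Interval: 0.85106 ± 0.07197 → (0.779, 0.923).

(0.779, 0.923)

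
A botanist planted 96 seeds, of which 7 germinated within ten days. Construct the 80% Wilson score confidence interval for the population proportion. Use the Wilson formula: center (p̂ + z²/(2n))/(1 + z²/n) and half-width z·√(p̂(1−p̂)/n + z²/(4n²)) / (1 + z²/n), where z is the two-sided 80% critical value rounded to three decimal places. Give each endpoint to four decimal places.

p̂ = 7/96 = 0.07292; z = 1.282, so z² = 1.643524.
1 + z²/n = 1.017120.
Adjusted center: (0.07292 + z²/(2n))/1.017120 = 0.08011.
Radicand: p̂(1−p̂)/n + z²/(4n²) = 0.000704165 + 0.000044583 = 0.000748748.
Half-width = z·√(radicand)/denom = 1.282·0.027363/1.017120 = 0.03449.
So the interval runs from 0.0456 to 0.1146.

(0.0456, 0.1146)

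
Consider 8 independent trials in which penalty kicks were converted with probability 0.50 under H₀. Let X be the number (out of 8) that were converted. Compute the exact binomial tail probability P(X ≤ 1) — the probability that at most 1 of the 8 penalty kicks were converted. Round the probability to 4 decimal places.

P = 0.0352

X ~ Binomial(n=8, p=0.50).
P(X ≤ 1) = C(8,0)·0.50^0·0.50^8 + C(8,1)·0.50^1·0.50^7.
= 0.003906 + 0.031250 = 0.0352.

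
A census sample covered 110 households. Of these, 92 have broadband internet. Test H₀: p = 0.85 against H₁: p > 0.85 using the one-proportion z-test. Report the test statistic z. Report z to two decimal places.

z = -0.40

The sample proportion is 92/110 = 0.83636.
SE₀ = √(0.85·0.15/110) = 0.034045.
z = (p̂ − p₀)/SE = (0.83636 − 0.85)/0.034045 = -0.40.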